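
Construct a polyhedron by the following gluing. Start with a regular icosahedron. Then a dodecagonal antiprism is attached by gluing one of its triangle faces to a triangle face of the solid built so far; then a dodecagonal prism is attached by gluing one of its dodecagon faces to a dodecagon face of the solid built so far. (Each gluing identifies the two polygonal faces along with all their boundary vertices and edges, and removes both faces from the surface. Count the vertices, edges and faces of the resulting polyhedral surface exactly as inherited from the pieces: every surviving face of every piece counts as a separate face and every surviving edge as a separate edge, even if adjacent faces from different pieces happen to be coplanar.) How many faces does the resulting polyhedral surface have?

56

A regular icosahedron: V=12, E=30, F=20.
Attach a dodecagonal antiprism (V=24, E=48, F=26) along a 3-gon: merge 3 vertices and 3 edges, delete both glued faces → V=33, E=75, F=44.
Attach a dodecagonal prism (V=24, E=36, F=14) along a 12-gon: merge 12 vertices and 12 edges, delete both glued faces → V=45, E=99, F=56.
Check: V − E + F = 45 − 99 + 56 = 2.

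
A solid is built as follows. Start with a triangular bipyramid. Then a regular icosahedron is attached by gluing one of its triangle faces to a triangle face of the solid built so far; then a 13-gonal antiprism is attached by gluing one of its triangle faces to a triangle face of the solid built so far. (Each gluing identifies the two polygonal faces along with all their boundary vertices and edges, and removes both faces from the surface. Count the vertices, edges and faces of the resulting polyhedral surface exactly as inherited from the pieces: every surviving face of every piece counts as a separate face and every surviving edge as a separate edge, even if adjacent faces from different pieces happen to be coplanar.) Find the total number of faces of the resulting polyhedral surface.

A triangular bipyramid: V=5, E=9, F=6.
Attach a regular icosahedron (V=12, E=30, F=20) along a 3-gon: merge 3 vertices and 3 edges, delete both glued faces → V=14, E=36, F=24.
Attach a 13-gonal antiprism (V=26, E=52, F=28) along a 3-gon: merge 3 vertices and 3 edges, delete both glued faces → V=37, E=85, F=50.
Check: V − E + F = 37 − 85 + 50 = 2.

50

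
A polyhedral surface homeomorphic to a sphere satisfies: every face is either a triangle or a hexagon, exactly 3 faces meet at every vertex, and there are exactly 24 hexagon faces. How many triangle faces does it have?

4

Let x be the number of triangles; then F = 24 + x.
Edge–face incidences: 2E = 6·24 + 3·x = 144 + 3x.
Every vertex has degree 3, so 3V = 2E.
Euler: V − E + F = 2 ⇒ (2E)/3 − E + (24 + x) = 2.
Multiply by 6: 2·(2E) − 3·(2E) + 6·(24 + x) = 12, i.e. 144 + 6x − (144 + 3x) = 12.
Collecting terms: 3x = 12, so x = 4.
Then 2E = 144 + 3·4 = 156, so E = 78, V = 2E/3 = 52, F = 24 + 4 = 28.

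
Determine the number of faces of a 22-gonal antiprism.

46

An antiprism on an n-gon has two n-gon caps and 2n triangles: V = 2·22 = 44, E = 4·22 = 88, F = 2·22 + 2 = 46.
Check: V − E + F = 44 − 88 + 46 = 2.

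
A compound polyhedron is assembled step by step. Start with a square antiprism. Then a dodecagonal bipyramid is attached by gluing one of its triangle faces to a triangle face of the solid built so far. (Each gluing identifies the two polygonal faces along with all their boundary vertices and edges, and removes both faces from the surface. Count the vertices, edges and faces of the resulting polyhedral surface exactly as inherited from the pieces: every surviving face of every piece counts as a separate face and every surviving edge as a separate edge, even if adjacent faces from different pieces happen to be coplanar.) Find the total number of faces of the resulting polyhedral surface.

A square antiprism: V=8, E=16, F=10.
Attach a dodecagonal bipyramid (V=14, E=36, F=24) along a 3-gon: merge 3 vertices and 3 edges, delete both glued faces → V=19, E=49, F=32.
Check: V − E + F = 19 − 49 + 32 = 2.

32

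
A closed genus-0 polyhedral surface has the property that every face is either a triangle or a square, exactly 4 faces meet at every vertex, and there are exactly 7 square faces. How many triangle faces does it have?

8

Let x be the number of triangles; then F = 7 + x.
Edge–face incidences: 2E = 4·7 + 3·x = 28 + 3x.
Every vertex has degree 4, so 4V = 2E.
Euler: V − E + F = 2 ⇒ (2E)/4 − E + (7 + x) = 2.
Multiply by 8: 2·(2E) − 4·(2E) + 8·(7 + x) = 16, i.e. 56 + 8x − 2·(28 + 3x) = 16.
Collecting terms: 2x = 16, so x = 8.
Then 2E = 28 + 3·8 = 52, so E = 26, V = 2E/4 = 13, F = 7 + 8 = 15.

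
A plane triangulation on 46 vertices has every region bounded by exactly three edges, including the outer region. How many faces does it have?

88

In a plane triangulation 3F = 2E and V − E + F = 2, so F = 2V − 4 = 2·46 − 4 = 88.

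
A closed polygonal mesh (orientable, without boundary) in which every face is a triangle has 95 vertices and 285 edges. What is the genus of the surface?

1

Every face is a triangle and each edge borders two faces, so 3F = 2·285, giving F = 190.
χ = V − E + F = 95 − 285 + 190 = 0.
For a closed orientable surface χ = 2 − 2g, so g = (2 − (0))/2 = 1.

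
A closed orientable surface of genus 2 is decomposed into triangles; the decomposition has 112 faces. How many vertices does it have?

χ = 2 − 2·2 = -2, and every face is a triangle so 3F = 2E.
E = 3·112/2 = 168. Then V = -2 + E − F = -2 + 168 − 112 = 54.

54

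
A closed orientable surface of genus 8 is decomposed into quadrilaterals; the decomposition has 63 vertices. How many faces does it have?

χ = 2 − 2·8 = -14, and every face is a square so 4F = 2E.
V − E + F = -14 with E = 4F/2 gives 63 − (4/2 − 1)·F = -14, so F = 77 and E = 154.

77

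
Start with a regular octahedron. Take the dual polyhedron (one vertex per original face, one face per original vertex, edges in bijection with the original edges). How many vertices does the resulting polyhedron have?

8

The base solid has V = 6, E = 12, F = 8.
The dual swaps V and F and preserves E: V′ = F = 8, E′ = E = 12, F′ = V = 6.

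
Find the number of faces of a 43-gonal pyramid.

44

A pyramid on an n-gon base has one n-gon and n triangles: V = 43 + 1 = 44, E = 2·43 = 86, F = 43 + 1 = 44.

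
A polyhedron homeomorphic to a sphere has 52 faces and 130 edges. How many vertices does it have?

Here V − E + F = 2.
V = 2 + E − F = 2 + 130 − 52 = 80.

80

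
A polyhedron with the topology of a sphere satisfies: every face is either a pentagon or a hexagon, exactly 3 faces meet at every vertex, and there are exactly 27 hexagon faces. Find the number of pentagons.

Let x be the number of pentagons; then F = 27 + x.
Edge–face incidences: 2E = 6·27 + 5·x = 162 + 5x.
Every vertex has degree 3, so 3V = 2E.
Euler: V − E + F = 2 ⇒ (2E)/3 − E + (27 + x) = 2.
Multiply by 6: 2·(2E) − 3·(2E) + 6·(27 + x) = 12, i.e. 162 + 6x − (162 + 5x) = 12.
Collecting terms: x = 12.
Then 2E = 162 + 5·12 = 222, so E = 111, V = 2E/3 = 74, F = 27 + 12 = 39.

12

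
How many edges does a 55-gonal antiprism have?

An antiprism on an n-gon has two n-gon caps and 2n triangles: V = 2·55 = 110, E = 4·55 = 220, F = 2·55 + 2 = 112.
Check: V − E + F = 110 − 220 + 112 = 2.

220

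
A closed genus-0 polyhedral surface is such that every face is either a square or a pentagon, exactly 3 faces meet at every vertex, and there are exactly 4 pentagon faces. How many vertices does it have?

Let x be the number of squares; then F = 4 + x.
Edge–face incidences: 2E = 5·4 + 4·x = 20 + 4x.
Every vertex has degree 3, so 3V = 2E.
Euler: V − E + F = 2 ⇒ (2E)/3 − E + (4 + x) = 2.
Multiply by 6: 2·(2E) − 3·(2E) + 6·(4 + x) = 12, i.e. 24 + 6x − (20 + 4x) = 12.
Collecting terms: 2x + 4 = 12, so 2x = 8, so x = 4.
Then 2E = 20 + 4·4 = 36, so E = 18, V = 2E/3 = 12, F = 4 + 4 = 8.

12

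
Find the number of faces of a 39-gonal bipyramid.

78

A bipyramid over an n-gon has 2n triangular faces and n + 2 vertices: V = 39 + 2 = 41, E = 3·39 = 117, F = 2·39 = 78.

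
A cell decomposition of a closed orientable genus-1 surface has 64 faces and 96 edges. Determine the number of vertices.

32

For a closed orientable surface of genus 1, χ = 2 − 2·1 = 0.
V = 0 + E − F = 0 + 96 − 64 = 32.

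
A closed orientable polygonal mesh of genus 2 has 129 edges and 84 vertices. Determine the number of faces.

43

For a closed orientable surface of genus 2, χ = 2 − 2·2 = -2.
F = -2 − V + E = -2 − 84 + 129 = 43.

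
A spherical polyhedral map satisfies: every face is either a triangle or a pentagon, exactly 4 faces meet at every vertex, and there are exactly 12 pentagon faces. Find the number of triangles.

Let x be the number of triangles; then F = 12 + x.
Edge–face incidences: 2E = 5·12 + 3·x = 60 + 3x.
Every vertex has degree 4, so 4V = 2E.
Euler: V − E + F = 2 ⇒ (2E)/4 − E + (12 + x) = 2.
Multiply by 8: 2·(2E) − 4·(2E) + 8·(12 + x) = 16, i.e. 96 + 8x − 2·(60 + 3x) = 16.
Collecting terms: 2x − 24 = 16, so 2x = 40, so x = 20.
Then 2E = 60 + 3·20 = 120, so E = 60, V = 2E/4 = 30, F = 12 + 20 = 32.

20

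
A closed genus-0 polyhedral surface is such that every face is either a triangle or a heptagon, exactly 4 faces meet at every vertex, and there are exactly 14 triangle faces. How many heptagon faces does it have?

2

Let x be the number of heptagons; then F = 14 + x.
Edge–face incidences: 2E = 3·14 + 7·x = 42 + 7x.
Every vertex has degree 4, so 4V = 2E.
Euler: V − E + F = 2 ⇒ (2E)/4 − E + (14 + x) = 2.
Multiply by 8: 2·(2E) − 4·(2E) + 8·(14 + x) = 16, i.e. 112 + 8x − 2·(42 + 7x) = 16.
Collecting terms: −6x + 28 = 16, so −6x = −12, so x = 2.
Then 2E = 42 + 7·2 = 56, so E = 28, V = 2E/4 = 14, F = 14 + 2 = 16.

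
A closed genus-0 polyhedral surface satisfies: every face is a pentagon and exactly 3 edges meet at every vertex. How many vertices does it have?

20

Each face has 5 edges and each edge borders two faces, so 2E = 5F.
Each vertex has degree 3, so 3V = 2E and hence V = 5F/3.
Euler: V − E + F = 2 ⇒ (5F/3) − (5F/2) + F = 2.
Multiply by 6: (10 − 15 + 6)F = 12, i.e. 1F = 12.
So F = 12, E = 5·12/2 = 30, V = 5·12/3 = 20.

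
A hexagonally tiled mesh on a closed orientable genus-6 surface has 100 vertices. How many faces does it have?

χ = 2 − 2·6 = -10, and every face is a hexagon so 6F = 2E.
V − E + F = -10 with E = 6F/2 gives 100 − (6/2 − 1)·F = -10, so F = 55 and E = 165.

55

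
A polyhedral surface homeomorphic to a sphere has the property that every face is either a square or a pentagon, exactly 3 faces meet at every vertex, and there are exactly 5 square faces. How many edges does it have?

15

Let x be the number of pentagons; then F = 5 + x.
Edge–face incidences: 2E = 4·5 + 5·x = 20 + 5x.
Every vertex has degree 3, so 3V = 2E.
Euler: V − E + F = 2 ⇒ (2E)/3 − E + (5 + x) = 2.
Multiply by 6: 2·(2E) − 3·(2E) + 6·(5 + x) = 12, i.e. 30 + 6x − (20 + 5x) = 12.
Collecting terms: x + 10 = 12, so x = 2.
Then 2E = 20 + 5·2 = 30, so E = 15, V = 2E/3 = 10, F = 5 + 2 = 7.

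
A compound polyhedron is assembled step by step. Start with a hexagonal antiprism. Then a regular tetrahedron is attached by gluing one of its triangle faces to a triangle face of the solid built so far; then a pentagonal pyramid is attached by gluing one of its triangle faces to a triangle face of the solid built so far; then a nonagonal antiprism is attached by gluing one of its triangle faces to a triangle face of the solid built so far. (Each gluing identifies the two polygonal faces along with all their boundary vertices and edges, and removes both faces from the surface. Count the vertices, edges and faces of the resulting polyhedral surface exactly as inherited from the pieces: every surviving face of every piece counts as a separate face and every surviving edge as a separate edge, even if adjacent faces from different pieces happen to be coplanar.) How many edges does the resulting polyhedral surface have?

A hexagonal antiprism: V=12, E=24, F=14.
Attach a regular tetrahedron (V=4, E=6, F=4) along a 3-gon: merge 3 vertices and 3 edges, delete both glued faces → V=13, E=27, F=16.
Attach a pentagonal pyramid (V=6, E=10, F=6) along a 3-gon: merge 3 vertices and 3 edges, delete both glued faces → V=16, E=34, F=20.
Attach a nonagonal antiprism (V=18, E=36, F=20) along a 3-gon: merge 3 vertices and 3 edges, delete both glued faces → V=31, E=67, F=38.
Check: V − E + F = 31 − 67 + 38 = 2.

67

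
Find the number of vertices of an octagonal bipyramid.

A bipyramid over an n-gon has 2n triangular faces and n + 2 vertices: V = 8 + 2 = 10, E = 3·8 = 24, F = 2·8 = 16.

10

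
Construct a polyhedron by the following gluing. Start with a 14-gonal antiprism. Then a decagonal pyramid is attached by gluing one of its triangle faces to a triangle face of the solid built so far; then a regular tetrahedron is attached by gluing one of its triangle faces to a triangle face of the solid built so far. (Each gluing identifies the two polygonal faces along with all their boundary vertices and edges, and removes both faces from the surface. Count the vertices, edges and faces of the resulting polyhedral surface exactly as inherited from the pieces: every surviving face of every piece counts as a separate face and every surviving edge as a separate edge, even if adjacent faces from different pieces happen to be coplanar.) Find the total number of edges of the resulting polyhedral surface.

76

A 14-gonal antiprism: V=28, E=56, F=30.
Attach a decagonal pyramid (V=11, E=20, F=11) along a 3-gon: merge 3 vertices and 3 edges, delete both glued faces → V=36, E=73, F=39.
Attach a regular tetrahedron (V=4, E=6, F=4) along a 3-gon: merge 3 vertices and 3 edges, delete both glued faces → V=37, E=76, F=41.
Check: V − E + F = 37 − 76 + 41 = 2.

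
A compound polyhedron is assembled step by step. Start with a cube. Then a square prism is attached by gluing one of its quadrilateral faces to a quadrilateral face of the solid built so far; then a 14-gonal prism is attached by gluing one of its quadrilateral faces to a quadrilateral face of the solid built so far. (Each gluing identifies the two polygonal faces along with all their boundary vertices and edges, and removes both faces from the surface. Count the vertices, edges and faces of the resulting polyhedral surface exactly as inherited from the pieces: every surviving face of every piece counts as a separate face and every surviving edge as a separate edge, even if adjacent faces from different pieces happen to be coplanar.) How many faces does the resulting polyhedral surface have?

A cube: V=8, E=12, F=6.
Attach a square prism (V=8, E=12, F=6) along a 4-gon: merge 4 vertices and 4 edges, delete both glued faces → V=12, E=20, F=10.
Attach a 14-gonal prism (V=28, E=42, F=16) along a 4-gon: merge 4 vertices and 4 edges, delete both glued faces → V=36, E=58, F=24.
Check: V − E + F = 36 − 58 + 24 = 2.

24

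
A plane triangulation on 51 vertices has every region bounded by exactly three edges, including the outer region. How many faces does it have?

98

In a plane triangulation 3F = 2E and V − E + F = 2, so F = 2V − 4 = 2·51 − 4 = 98.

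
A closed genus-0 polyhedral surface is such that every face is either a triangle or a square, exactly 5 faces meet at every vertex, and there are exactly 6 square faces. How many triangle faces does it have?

Let x be the number of triangles; then F = 6 + x.
Edge–face incidences: 2E = 4·6 + 3·x = 24 + 3x.
Every vertex has degree 5, so 5V = 2E.
Euler: V − E + F = 2 ⇒ (2E)/5 − E + (6 + x) = 2.
Multiply by 10: 2·(2E) − 5·(2E) + 10·(6 + x) = 20, i.e. 60 + 10x − 3·(24 + 3x) = 20.
Collecting terms: x − 12 = 20, so x = 32.
Then 2E = 24 + 3·32 = 120, so E = 60, V = 2E/5 = 24, F = 6 + 32 = 38.

32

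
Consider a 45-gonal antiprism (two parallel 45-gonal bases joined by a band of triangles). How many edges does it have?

An antiprism on an n-gon has two n-gon caps and 2n triangles: V = 2·45 = 90, E = 4·45 = 180, F = 2·45 + 2 = 92.

180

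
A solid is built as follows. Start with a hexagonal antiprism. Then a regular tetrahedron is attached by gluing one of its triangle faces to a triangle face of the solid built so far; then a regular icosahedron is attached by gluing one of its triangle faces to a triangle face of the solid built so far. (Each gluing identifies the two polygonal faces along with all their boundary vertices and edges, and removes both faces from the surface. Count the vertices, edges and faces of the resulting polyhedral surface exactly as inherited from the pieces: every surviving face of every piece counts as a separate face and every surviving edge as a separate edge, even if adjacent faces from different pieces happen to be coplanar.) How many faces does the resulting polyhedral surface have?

34

A hexagonal antiprism: V=12, E=24, F=14.
Attach a regular tetrahedron (V=4, E=6, F=4) along a 3-gon: merge 3 vertices and 3 edges, delete both glued faces → V=13, E=27, F=16.
Attach a regular icosahedron (V=12, E=30, F=20) along a 3-gon: merge 3 vertices and 3 edges, delete both glued faces → V=22, E=54, F=34.
Check: V − E + F = 22 − 54 + 34 = 2.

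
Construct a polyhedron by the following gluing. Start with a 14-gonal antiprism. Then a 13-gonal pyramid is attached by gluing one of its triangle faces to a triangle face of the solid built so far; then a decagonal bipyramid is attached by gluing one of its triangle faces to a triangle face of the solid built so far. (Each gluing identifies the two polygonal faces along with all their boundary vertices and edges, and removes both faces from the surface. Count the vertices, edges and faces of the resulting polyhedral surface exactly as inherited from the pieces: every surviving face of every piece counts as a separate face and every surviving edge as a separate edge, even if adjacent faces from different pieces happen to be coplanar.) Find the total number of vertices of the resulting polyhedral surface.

48

A 14-gonal antiprism: V=28, E=56, F=30.
Attach a 13-gonal pyramid (V=14, E=26, F=14) along a 3-gon: merge 3 vertices and 3 edges, delete both glued faces → V=39, E=79, F=42.
Attach a decagonal bipyramid (V=12, E=30, F=20) along a 3-gon: merge 3 vertices and 3 edges, delete both glued faces → V=48, E=106, F=60.
Check: V − E + F = 48 − 106 + 60 = 2.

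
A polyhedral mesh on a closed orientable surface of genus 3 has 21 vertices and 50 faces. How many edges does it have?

For a closed orientable surface of genus 3, χ = 2 − 2·3 = -4.
E = V + F − (-4) = 21 + 50 − (-4) = 75.

75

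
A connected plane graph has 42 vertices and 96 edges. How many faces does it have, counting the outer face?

Euler's formula for a connected plane graph: V − E + F = 2, so F = 2 − 42 + 96 = 56.

56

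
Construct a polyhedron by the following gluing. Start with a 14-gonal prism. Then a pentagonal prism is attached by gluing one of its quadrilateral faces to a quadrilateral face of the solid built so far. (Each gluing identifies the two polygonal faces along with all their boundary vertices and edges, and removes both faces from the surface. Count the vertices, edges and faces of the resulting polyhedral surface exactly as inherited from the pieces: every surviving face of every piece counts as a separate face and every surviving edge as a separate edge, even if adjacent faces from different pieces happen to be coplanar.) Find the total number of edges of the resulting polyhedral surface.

53

A 14-gonal prism: V=28, E=42, F=16.
Attach a pentagonal prism (V=10, E=15, F=7) along a 4-gon: merge 4 vertices and 4 edges, delete both glued faces → V=34, E=53, F=21.
Check: V − E + F = 34 − 53 + 21 = 2.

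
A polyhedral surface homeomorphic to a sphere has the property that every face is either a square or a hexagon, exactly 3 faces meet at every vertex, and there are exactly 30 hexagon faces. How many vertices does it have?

68

Let x be the number of squares; then F = 30 + x.
Edge–face incidences: 2E = 6·30 + 4·x = 180 + 4x.
Every vertex has degree 3, so 3V = 2E.
Euler: V − E + F = 2 ⇒ (2E)/3 − E + (30 + x) = 2.
Multiply by 6: 2·(2E) − 3·(2E) + 6·(30 + x) = 12, i.e. 180 + 6x − (180 + 4x) = 12.
Collecting terms: 2x = 12, so x = 6.
Then 2E = 180 + 4·6 = 204, so E = 102, V = 2E/3 = 68, F = 30 + 6 = 36.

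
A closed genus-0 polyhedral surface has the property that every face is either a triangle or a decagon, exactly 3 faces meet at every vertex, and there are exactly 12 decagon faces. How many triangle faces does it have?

Let x be the number of triangles; then F = 12 + x.
Edge–face incidences: 2E = 10·12 + 3·x = 120 + 3x.
Every vertex has degree 3, so 3V = 2E.
Euler: V − E + F = 2 ⇒ (2E)/3 − E + (12 + x) = 2.
Multiply by 6: 2·(2E) − 3·(2E) + 6·(12 + x) = 12, i.e. 72 + 6x − (120 + 3x) = 12.
Collecting terms: 3x − 48 = 12, so 3x = 60, so x = 20.
Then 2E = 120 + 3·20 = 180, so E = 90, V = 2E/3 = 60, F = 12 + 20 = 32.

20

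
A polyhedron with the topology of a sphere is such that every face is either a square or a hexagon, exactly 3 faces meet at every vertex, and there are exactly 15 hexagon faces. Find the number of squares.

Let x be the number of squares; then F = 15 + x.
Edge–face incidences: 2E = 6·15 + 4·x = 90 + 4x.
Every vertex has degree 3, so 3V = 2E.
Euler: V − E + F = 2 ⇒ (2E)/3 − E + (15 + x) = 2.
Multiply by 6: 2·(2E) − 3·(2E) + 6·(15 + x) = 12, i.e. 90 + 6x − (90 + 4x) = 12.
Collecting terms: 2x = 12, so x = 6.
Then 2E = 90 + 4·6 = 114, so E = 57, V = 2E/3 = 38, F = 15 + 6 = 21.

6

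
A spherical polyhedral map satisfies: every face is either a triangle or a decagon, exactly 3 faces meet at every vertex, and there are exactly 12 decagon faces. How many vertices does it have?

60

Let x be the number of triangles; then F = 12 + x.
Edge–face incidences: 2E = 10·12 + 3·x = 120 + 3x.
Every vertex has degree 3, so 3V = 2E.
Euler: V − E + F = 2 ⇒ (2E)/3 − E + (12 + x) = 2.
Multiply by 6: 2·(2E) − 3·(2E) + 6·(12 + x) = 12, i.e. 72 + 6x − (120 + 3x) = 12.
Collecting terms: 3x − 48 = 12, so 3x = 60, so x = 20.
Then 2E = 120 + 3·20 = 180, so E = 90, V = 2E/3 = 60, F = 12 + 20 = 32.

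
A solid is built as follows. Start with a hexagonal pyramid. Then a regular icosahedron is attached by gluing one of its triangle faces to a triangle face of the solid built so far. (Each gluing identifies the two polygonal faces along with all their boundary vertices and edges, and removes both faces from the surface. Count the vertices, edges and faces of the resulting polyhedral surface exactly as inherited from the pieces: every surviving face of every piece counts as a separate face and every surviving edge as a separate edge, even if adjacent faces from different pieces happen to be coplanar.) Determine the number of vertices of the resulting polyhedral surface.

A hexagonal pyramid: V=7, E=12, F=7.
Attach a regular icosahedron (V=12, E=30, F=20) along a 3-gon: merge 3 vertices and 3 edges, delete both glued faces → V=16, E=39, F=25.
Check: V − E + F = 16 − 39 + 25 = 2.

16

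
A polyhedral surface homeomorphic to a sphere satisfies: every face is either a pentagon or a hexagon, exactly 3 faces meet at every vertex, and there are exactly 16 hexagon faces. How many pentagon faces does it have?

12

Let x be the number of pentagons; then F = 16 + x.
Edge–face incidences: 2E = 6·16 + 5·x = 96 + 5x.
Every vertex has degree 3, so 3V = 2E.
Euler: V − E + F = 2 ⇒ (2E)/3 − E + (16 + x) = 2.
Multiply by 6: 2·(2E) − 3·(2E) + 6·(16 + x) = 12, i.e. 96 + 6x − (96 + 5x) = 12.
Collecting terms: x = 12.
Then 2E = 96 + 5·12 = 156, so E = 78, V = 2E/3 = 52, F = 16 + 12 = 28.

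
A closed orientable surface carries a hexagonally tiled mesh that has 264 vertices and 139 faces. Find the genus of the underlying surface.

Every face is a hexagon, so 2E = 6·139 = 834, giving E = 417.
χ = V − E + F = 264 − 417 + 139 = -14.
For a closed orientable surface χ = 2 − 2g, so g = (2 − (-14))/2 = 8.

8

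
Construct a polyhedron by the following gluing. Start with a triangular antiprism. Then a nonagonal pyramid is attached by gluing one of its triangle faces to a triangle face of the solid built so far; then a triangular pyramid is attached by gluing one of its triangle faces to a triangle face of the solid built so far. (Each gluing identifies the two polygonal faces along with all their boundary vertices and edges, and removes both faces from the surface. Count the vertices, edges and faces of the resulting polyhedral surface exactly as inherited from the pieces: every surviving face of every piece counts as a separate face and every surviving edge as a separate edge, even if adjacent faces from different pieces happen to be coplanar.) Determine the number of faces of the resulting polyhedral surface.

18

A triangular antiprism: V=6, E=12, F=8.
Attach a nonagonal pyramid (V=10, E=18, F=10) along a 3-gon: merge 3 vertices and 3 edges, delete both glued faces → V=13, E=27, F=16.
Attach a triangular pyramid (V=4, E=6, F=4) along a 3-gon: merge 3 vertices and 3 edges, delete both glued faces → V=14, E=30, F=18.
Check: V − E + F = 14 − 30 + 18 = 2.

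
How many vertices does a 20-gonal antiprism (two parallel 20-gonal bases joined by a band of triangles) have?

An antiprism on an n-gon has two n-gon caps and 2n triangles: V = 2·20 = 40, E = 4·20 = 80, F = 2·20 + 2 = 42.
Check: V − E + F = 40 − 80 + 42 = 2.

40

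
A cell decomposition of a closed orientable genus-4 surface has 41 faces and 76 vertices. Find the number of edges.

123

For a closed orientable surface of genus 4, χ = 2 − 2·4 = -6.
E = V + F − (-6) = 76 + 41 − (-6) = 123.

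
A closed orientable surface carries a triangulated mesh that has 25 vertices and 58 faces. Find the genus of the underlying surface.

3

Every face is a triangle, so 2E = 3·58 = 174, giving E = 87.
χ = V − E + F = 25 − 87 + 58 = -4.
For a closed orientable surface χ = 2 − 2g, so g = (2 − (-4))/2 = 3.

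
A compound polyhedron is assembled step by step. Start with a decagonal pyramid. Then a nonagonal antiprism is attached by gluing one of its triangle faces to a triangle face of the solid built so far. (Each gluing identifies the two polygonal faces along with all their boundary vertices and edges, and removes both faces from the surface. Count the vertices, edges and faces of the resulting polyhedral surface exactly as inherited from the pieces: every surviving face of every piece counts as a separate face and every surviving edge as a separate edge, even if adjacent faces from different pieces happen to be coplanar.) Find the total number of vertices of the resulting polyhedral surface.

A decagonal pyramid: V=11, E=20, F=11.
Attach a nonagonal antiprism (V=18, E=36, F=20) along a 3-gon: merge 3 vertices and 3 edges, delete both glued faces → V=26, E=53, F=29.
Check: V − E + F = 26 − 53 + 29 = 2.

26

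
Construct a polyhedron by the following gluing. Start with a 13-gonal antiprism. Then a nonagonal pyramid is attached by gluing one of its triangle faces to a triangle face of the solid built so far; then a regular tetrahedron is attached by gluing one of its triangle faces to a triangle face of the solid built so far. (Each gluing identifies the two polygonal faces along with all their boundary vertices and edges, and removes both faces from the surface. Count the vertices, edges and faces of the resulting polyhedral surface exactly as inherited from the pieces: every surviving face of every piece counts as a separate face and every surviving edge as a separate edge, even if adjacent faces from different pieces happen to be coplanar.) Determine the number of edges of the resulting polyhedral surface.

A 13-gonal antiprism: V=26, E=52, F=28.
Attach a nonagonal pyramid (V=10, E=18, F=10) along a 3-gon: merge 3 vertices and 3 edges, delete both glued faces → V=33, E=67, F=36.
Attach a regular tetrahedron (V=4, E=6, F=4) along a 3-gon: merge 3 vertices and 3 edges, delete both glued faces → V=34, E=70, F=38.
Check: V − E + F = 34 − 70 + 38 = 2.

70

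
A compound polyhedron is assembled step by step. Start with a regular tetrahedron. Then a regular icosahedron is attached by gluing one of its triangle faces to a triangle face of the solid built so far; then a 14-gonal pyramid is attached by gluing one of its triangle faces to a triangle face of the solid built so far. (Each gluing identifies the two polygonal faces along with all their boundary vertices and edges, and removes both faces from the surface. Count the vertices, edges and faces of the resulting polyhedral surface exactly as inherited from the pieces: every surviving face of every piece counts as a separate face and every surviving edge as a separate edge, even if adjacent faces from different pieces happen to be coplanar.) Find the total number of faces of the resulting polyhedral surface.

35

A regular tetrahedron: V=4, E=6, F=4.
Attach a regular icosahedron (V=12, E=30, F=20) along a 3-gon: merge 3 vertices and 3 edges, delete both glued faces → V=13, E=33, F=22.
Attach a 14-gonal pyramid (V=15, E=28, F=15) along a 3-gon: merge 3 vertices and 3 edges, delete both glued faces → V=25, E=58, F=35.
Check: V − E + F = 25 − 58 + 35 = 2.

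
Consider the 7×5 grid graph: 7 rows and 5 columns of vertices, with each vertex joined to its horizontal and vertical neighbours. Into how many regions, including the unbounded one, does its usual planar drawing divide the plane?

The grid has V = 7·5 = 35 vertices and E = 7·4 + 5·6 = 58 edges.
F = 2 − V + E = 2 − 35 + 58 = 25.

25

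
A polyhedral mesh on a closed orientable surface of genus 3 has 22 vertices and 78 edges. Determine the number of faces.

For a closed orientable surface of genus 3, χ = 2 − 2·3 = -4.
F = -4 − V + E = -4 − 22 + 78 = 52.

52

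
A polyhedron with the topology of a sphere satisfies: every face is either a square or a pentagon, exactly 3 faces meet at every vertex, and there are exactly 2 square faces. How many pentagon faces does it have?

Let x be the number of pentagons; then F = 2 + x.
Edge–face incidences: 2E = 4·2 + 5·x = 8 + 5x.
Every vertex has degree 3, so 3V = 2E.
Euler: V − E + F = 2 ⇒ (2E)/3 − E + (2 + x) = 2.
Multiply by 6: 2·(2E) − 3·(2E) + 6·(2 + x) = 12, i.e. 12 + 6x − (8 + 5x) = 12.
Collecting terms: x + 4 = 12, so x = 8.
Then 2E = 8 + 5·8 = 48, so E = 24, V = 2E/3 = 16, F = 2 + 8 = 10.

8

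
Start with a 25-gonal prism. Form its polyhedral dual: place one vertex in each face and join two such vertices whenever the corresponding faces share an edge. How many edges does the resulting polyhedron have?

The base solid has V = 50, E = 75, F = 27.
The dual swaps V and F and preserves E: V′ = F = 27, E′ = E = 75, F′ = V = 50.

75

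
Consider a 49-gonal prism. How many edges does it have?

A prism on an n-gon has two n-gon bases and n rectangular sides: V = 2·49 = 98, E = 3·49 = 147, F = 49 + 2 = 51.

147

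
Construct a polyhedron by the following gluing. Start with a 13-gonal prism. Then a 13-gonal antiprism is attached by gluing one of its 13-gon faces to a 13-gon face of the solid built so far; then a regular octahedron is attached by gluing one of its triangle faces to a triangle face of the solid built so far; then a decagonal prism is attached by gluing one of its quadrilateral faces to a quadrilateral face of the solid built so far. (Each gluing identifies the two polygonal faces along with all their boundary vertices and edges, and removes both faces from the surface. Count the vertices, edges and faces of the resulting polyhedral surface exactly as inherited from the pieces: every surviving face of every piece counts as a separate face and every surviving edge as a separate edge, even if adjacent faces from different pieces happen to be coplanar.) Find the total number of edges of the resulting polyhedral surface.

A 13-gonal prism: V=26, E=39, F=15.
Attach a 13-gonal antiprism (V=26, E=52, F=28) along a 13-gon: merge 13 vertices and 13 edges, delete both glued faces → V=39, E=78, F=41.
Attach a regular octahedron (V=6, E=12, F=8) along a 3-gon: merge 3 vertices and 3 edges, delete both glued faces → V=42, E=87, F=47.
Attach a decagonal prism (V=20, E=30, F=12) along a 4-gon: merge 4 vertices and 4 edges, delete both glued faces → V=58, E=113, F=57.
Check: V − E + F = 58 − 113 + 57 = 2.

113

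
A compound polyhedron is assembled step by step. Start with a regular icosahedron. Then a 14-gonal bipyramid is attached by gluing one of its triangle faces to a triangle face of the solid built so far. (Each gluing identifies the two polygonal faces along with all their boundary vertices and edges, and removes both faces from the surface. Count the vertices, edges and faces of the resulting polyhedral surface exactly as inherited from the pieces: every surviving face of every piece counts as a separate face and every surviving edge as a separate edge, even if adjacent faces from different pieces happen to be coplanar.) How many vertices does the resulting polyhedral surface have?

25

A regular icosahedron: V=12, E=30, F=20.
Attach a 14-gonal bipyramid (V=16, E=42, F=28) along a 3-gon: merge 3 vertices and 3 edges, delete both glued faces → V=25, E=69, F=46.
Check: V − E + F = 25 − 69 + 46 = 2.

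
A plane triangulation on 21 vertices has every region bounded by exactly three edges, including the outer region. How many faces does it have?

In a plane triangulation 3F = 2E and V − E + F = 2, so F = 2V − 4 = 2·21 − 4 = 38.

38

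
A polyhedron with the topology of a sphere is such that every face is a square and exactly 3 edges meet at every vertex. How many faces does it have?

6

Each face has 4 edges and each edge borders two faces, so 2E = 4F.
Each vertex has degree 3, so 3V = 2E and hence V = 4F/3.
Euler: V − E + F = 2 ⇒ (4F/3) − (4F/2) + F = 2.
Multiply by 6: (8 − 12 + 6)F = 12, i.e. 2F = 12.
So F = 6, E = 4·6/2 = 12, V = 4·6/3 = 8.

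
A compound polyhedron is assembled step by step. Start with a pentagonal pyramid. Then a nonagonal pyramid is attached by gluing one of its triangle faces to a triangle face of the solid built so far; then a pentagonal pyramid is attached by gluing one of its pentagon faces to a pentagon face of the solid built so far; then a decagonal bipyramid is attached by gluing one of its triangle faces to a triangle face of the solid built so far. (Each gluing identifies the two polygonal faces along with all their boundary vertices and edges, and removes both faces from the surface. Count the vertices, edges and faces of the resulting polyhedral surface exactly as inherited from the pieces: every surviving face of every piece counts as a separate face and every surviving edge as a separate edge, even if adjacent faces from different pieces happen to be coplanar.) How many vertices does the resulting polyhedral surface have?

23

A pentagonal pyramid: V=6, E=10, F=6.
Attach a nonagonal pyramid (V=10, E=18, F=10) along a 3-gon: merge 3 vertices and 3 edges, delete both glued faces → V=13, E=25, F=14.
Attach a pentagonal pyramid (V=6, E=10, F=6) along a 5-gon: merge 5 vertices and 5 edges, delete both glued faces → V=14, E=30, F=18.
Attach a decagonal bipyramid (V=12, E=30, F=20) along a 3-gon: merge 3 vertices and 3 edges, delete both glued faces → V=23, E=57, F=36.
Check: V − E + F = 23 − 57 + 36 = 2.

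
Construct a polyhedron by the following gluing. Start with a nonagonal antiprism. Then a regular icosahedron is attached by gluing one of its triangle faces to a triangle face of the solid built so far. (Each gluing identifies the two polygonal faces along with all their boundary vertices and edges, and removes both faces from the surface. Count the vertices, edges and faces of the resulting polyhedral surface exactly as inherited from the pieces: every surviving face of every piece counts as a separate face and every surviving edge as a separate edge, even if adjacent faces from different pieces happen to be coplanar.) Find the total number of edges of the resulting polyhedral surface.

A nonagonal antiprism: V=18, E=36, F=20.
Attach a regular icosahedron (V=12, E=30, F=20) along a 3-gon: merge 3 vertices and 3 edges, delete both glued faces → V=27, E=63, F=38.
Check: V − E + F = 27 − 63 + 38 = 2.

63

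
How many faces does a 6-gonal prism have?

A prism on an n-gon has two n-gon bases and n rectangular sides: V = 2·6 = 12, E = 3·6 = 18, F = 6 + 2 = 8.

8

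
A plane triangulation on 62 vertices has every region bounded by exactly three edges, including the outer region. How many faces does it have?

120

In a plane triangulation 3F = 2E and V − E + F = 2, so F = 2V − 4 = 2·62 − 4 = 120.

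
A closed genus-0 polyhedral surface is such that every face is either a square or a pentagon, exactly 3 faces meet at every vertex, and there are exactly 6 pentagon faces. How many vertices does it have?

14

Let x be the number of squares; then F = 6 + x.
Edge–face incidences: 2E = 5·6 + 4·x = 30 + 4x.
Every vertex has degree 3, so 3V = 2E.
Euler: V − E + F = 2 ⇒ (2E)/3 − E + (6 + x) = 2.
Multiply by 6: 2·(2E) − 3·(2E) + 6·(6 + x) = 12, i.e. 36 + 6x − (30 + 4x) = 12.
Collecting terms: 2x + 6 = 12, so 2x = 6, so x = 3.
Then 2E = 30 + 4·3 = 42, so E = 21, V = 2E/3 = 14, F = 6 + 3 = 9.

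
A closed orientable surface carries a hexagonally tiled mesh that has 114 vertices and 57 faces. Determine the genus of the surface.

Every face is a hexagon, so 2E = 6·57 = 342, giving E = 171.
χ = V − E + F = 114 − 171 + 57 = 0.
For a closed orientable surface χ = 2 − 2g, so g = (2 − (0))/2 = 1.

1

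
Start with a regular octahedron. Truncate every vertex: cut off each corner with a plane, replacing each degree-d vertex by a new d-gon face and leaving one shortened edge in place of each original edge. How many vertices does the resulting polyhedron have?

24

The base solid has V = 6, E = 12, F = 8.
Truncation replaces each original edge-end by a new vertex, so V′ = 2E = 24.
Each original edge survives, and each old vertex of degree d contributes d new edges; summing degrees gives Σd = 2E, so E′ = E + 2E = 3E = 36.
Each original face survives and each original vertex becomes one new face: F′ = F + V = 14.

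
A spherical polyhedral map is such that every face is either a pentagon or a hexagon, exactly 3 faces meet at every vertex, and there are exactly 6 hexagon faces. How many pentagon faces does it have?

12

Let x be the number of pentagons; then F = 6 + x.
Edge–face incidences: 2E = 6·6 + 5·x = 36 + 5x.
Every vertex has degree 3, so 3V = 2E.
Euler: V − E + F = 2 ⇒ (2E)/3 − E + (6 + x) = 2.
Multiply by 6: 2·(2E) − 3·(2E) + 6·(6 + x) = 12, i.e. 36 + 6x − (36 + 5x) = 12.
Collecting terms: x = 12.
Then 2E = 36 + 5·12 = 96, so E = 48, V = 2E/3 = 32, F = 6 + 12 = 18.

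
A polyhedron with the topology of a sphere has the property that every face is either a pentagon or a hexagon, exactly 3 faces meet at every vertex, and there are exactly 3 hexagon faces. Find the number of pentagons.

Let x be the number of pentagons; then F = 3 + x.
Edge–face incidences: 2E = 6·3 + 5·x = 18 + 5x.
Every vertex has degree 3, so 3V = 2E.
Euler: V − E + F = 2 ⇒ (2E)/3 − E + (3 + x) = 2.
Multiply by 6: 2·(2E) − 3·(2E) + 6·(3 + x) = 12, i.e. 18 + 6x − (18 + 5x) = 12.
Collecting terms: x = 12.
Then 2E = 18 + 5·12 = 78, so E = 39, V = 2E/3 = 26, F = 3 + 12 = 15.

12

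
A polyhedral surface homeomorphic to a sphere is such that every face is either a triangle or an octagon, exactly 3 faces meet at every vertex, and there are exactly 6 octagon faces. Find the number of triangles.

Let x be the number of triangles; then F = 6 + x.
Edge–face incidences: 2E = 8·6 + 3·x = 48 + 3x.
Every vertex has degree 3, so 3V = 2E.
Euler: V − E + F = 2 ⇒ (2E)/3 − E + (6 + x) = 2.
Multiply by 6: 2·(2E) − 3·(2E) + 6·(6 + x) = 12, i.e. 36 + 6x − (48 + 3x) = 12.
Collecting terms: 3x − 12 = 12, so 3x = 24, so x = 8.
Then 2E = 48 + 3·8 = 72, so E = 36, V = 2E/3 = 24, F = 6 + 8 = 14.

8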